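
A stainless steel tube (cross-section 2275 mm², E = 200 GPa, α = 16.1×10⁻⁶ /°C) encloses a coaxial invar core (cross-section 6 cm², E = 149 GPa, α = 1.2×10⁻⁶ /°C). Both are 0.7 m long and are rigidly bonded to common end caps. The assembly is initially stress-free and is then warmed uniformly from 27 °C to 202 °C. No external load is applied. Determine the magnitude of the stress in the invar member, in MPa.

σ ≈ 325 MPa (tensile)

Both members must finish at the same length. With the larger α, the stainless steel tends to over-expand; the plates restrain it, putting the stainless steel in compression and the invar in tension. With no external load the two internal forces are equal and opposite, magnitude P.
Equating the net (thermal + elastic) strains gives |α₁ − α₂|·ΔT = P·[1/(A₁E₁) + 1/(A₂E₂)].
|α₁ − α₂|·ΔT = 14.9×10⁻⁶ × 175 = 0.002608.
1/(A₁E₁) + 1/(A₂E₂) = 1/(2275×200×10³) + 1/(600×149×10³) = 1.338×10⁻⁸ N⁻¹.
P = 0.002608 / 1.338×10⁻⁸ = 194800 N = 194.8 kN.
σ_{invar} = P/A₂ = 194800/600 = 324.7 MPa, tensile.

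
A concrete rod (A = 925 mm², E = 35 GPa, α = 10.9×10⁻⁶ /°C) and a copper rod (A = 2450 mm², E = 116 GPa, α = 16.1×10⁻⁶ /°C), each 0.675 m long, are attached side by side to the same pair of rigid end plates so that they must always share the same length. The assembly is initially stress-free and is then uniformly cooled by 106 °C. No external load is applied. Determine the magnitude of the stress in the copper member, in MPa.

Equilibrium of a rigid end plate with no external load gives equal and opposite internal forces ±P in the two members. Since α_{copper} > α_{concrete}, cooling drives the copper into tension and the concrete into compression.
Compatibility of the two members (thermal + elastic change equal): (α₁ − α₂)ΔT = P·[1/(A₁E₁) + 1/(A₂E₂)].
|α₁ − α₂|·ΔT = 5.2×10⁻⁶ × 106 = 0.0005512.
1/(A₁E₁) + 1/(A₂E₂) = 1/(925×35×10³) + 1/(2450×116×10³) = 3.441×10⁻⁸ N⁻¹.
So P = 0.0005512 / 3.441×10⁻⁸ = 16.02 kN.
σ_{copper} = P/A₂ = 16020/2450 = 6.539 MPa, tensile.

σ ≈ 6.54 MPa (tensile)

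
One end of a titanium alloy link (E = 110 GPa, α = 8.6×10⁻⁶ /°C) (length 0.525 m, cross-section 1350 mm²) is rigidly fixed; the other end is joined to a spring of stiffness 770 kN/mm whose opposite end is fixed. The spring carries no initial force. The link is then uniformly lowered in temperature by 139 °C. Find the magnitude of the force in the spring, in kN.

P ≈ 130 kN

If the spring were absent the link would shorten by αΔT L = 8.6×10⁻⁶ × 139 × 525 = 0.6276 mm.
With a force P in the spring, the elastic change of the link is PL/(AE) and that of the spring is P/k; compatibility requires their sum to equal δ_free.
So P = δ_free / [L/(AE) + 1/k] = 0.6276 / [ 525/(1350×110×10³) + 1/(770×10³) ].
P = 0.6276 / 4.834×10⁻⁶ = 129800 N.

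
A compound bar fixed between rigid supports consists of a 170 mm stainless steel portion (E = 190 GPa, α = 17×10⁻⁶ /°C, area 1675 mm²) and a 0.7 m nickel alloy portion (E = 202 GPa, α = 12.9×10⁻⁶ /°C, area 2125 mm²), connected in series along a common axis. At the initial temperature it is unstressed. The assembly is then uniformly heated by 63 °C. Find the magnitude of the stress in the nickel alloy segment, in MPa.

σ ≈ 163 MPa (compressive)

Free thermal expansion of the whole bar: Σ αᵢΔT Lᵢ = 17×10⁻⁶×63×170 + 12.9×10⁻⁶×63×700 = 0.751 mm.
Since the ends are fixed, an axial force P builds up, equal in every segment, with P · Σ Lᵢ/(AᵢEᵢ) = δ_free.
The series flexibility is Σ Lᵢ/(AᵢEᵢ) = 170/(1675×190×10³) + 700/(2125×202×10³) = 2.165×10⁻⁶ mm/N.
P = 0.751 / 2.165×10⁻⁶ = 346900 N = 346.9 kN, compressive.
σ_{nickel alloy} = P / A = 346900 / 2125 = 163.2 MPa.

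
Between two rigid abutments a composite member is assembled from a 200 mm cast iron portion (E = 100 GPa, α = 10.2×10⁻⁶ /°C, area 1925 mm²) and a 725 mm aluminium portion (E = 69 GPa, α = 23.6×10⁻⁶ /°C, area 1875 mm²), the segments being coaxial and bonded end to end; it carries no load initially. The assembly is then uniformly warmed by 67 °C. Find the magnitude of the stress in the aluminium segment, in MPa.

σ ≈ 103 MPa (compressive)

If the supports were absent, the total length change would be Σ αᵢΔT Lᵢ = 10.2×10⁻⁶×67×200 + 23.6×10⁻⁶×67×725 = 1.283 mm.
The walls prevent any net length change, so an axial force P (same in every segment) develops. Compatibility: P · Σ Lᵢ/(AᵢEᵢ) = δ_free.
Σ Lᵢ/(AᵢEᵢ) = 200/(1925×100×10³) + 725/(1875×69×10³) = 6.643×10⁻⁶ mm/N.
Hence P = δ_free / Σ(L/AE) = 1.283/6.643×10⁻⁶ = 193.1 kN (compressive).
σ_{aluminium} = P / A = 193100 / 1875 = 103 MPa.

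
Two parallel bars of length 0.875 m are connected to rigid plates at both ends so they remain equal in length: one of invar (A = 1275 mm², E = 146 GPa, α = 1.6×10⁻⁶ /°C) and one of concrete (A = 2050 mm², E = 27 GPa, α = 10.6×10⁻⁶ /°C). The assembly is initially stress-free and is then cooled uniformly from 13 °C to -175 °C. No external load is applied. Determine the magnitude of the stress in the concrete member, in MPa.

σ ≈ 35.2 MPa (tensile)

Equilibrium of a rigid end plate with no external load gives equal and opposite internal forces ±P in the two members. Since α_{concrete} > α_{invar}, cooling drives the concrete into tension and the invar into compression.
Compatibility of the two members (thermal + elastic change equal): (α₁ − α₂)ΔT = P·[1/(A₁E₁) + 1/(A₂E₂)].
|α₁ − α₂|·ΔT = 9×10⁻⁶ × 188 = 0.001692.
1/(A₁E₁) + 1/(A₂E₂) = 1/(1275×146×10³) + 1/(2050×27×10³) = 2.344×10⁻⁸ N⁻¹.
So P = 0.001692 / 2.344×10⁻⁸ = 72.19 kN.
σ_{concrete} = P/A₂ = 72190/2050 = 35.21 MPa, tensile.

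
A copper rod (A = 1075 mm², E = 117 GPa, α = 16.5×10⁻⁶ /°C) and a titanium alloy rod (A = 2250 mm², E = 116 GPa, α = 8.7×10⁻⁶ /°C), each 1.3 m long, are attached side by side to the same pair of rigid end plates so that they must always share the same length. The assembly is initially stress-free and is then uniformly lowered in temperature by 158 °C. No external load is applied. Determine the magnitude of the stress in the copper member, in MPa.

σ ≈ 97.3 MPa (tensile)

Equilibrium of a rigid end plate with no external load gives equal and opposite internal forces ±P in the two members. Since α_{copper} > α_{titanium alloy}, cooling drives the copper into tension and the titanium alloy into compression.
Setting the final lengths equal and cancelling L: (α₁ − α₂)ΔT = P/(A₁E₁) + P/(A₂E₂).
|α₁ − α₂|·ΔT = 7.8×10⁻⁶ × 158 = 0.001232.
1/(A₁E₁) + 1/(A₂E₂) = 1/(1075×117×10³) + 1/(2250×116×10³) = 1.178×10⁻⁸ N⁻¹.
P = 0.001232 / 1.178×10⁻⁸ = 104600 N = 104.6 kN.
σ_{copper} = P/A₁ = 104600/1075 = 97.3 MPa, tensile.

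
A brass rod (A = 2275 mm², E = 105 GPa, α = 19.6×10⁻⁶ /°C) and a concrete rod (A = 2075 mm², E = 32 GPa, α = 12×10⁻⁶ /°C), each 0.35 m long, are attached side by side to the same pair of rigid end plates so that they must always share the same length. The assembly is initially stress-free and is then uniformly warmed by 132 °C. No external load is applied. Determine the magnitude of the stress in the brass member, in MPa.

The brass has the larger α, so on heating it would change length more than the concrete if both were free. The rigid plates force a common final length, so the brass is put into compression and the concrete into tension, with equal and opposite forces P (no external load).
Compatibility of the two members (thermal + elastic change equal): (α₁ − α₂)ΔT = P·[1/(A₁E₁) + 1/(A₂E₂)].
|α₁ − α₂|·ΔT = 7.6×10⁻⁶ × 132 = 0.001003.
1/(A₁E₁) + 1/(A₂E₂) = 1/(2275×105×10³) + 1/(2075×32×10³) = 1.925×10⁻⁸ N⁻¹.
So P = 0.001003 / 1.925×10⁻⁸ = 52.12 kN.
σ_{brass} = P/A₁ = 52120/2275 = 22.91 MPa, compressive.

σ ≈ 22.9 MPa (compressive)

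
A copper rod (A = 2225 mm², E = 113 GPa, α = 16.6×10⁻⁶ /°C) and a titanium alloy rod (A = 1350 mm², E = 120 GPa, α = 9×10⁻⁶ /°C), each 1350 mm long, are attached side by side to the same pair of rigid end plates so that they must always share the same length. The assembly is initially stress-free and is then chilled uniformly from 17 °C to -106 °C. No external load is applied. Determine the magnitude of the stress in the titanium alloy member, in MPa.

The copper has the larger α, so on cooling it would change length more than the titanium alloy if both were free. The rigid plates force a common final length, so the copper is put into tension and the titanium alloy into compression, with equal and opposite forces P (no external load).
Equating the net (thermal + elastic) strains gives |α₁ − α₂|·ΔT = P·[1/(A₁E₁) + 1/(A₂E₂)].
|α₁ − α₂|·ΔT = 7.6×10⁻⁶ × 123 = 0.0009348.
1/(A₁E₁) + 1/(A₂E₂) = 1/(2225×113×10³) + 1/(1350×120×10³) = 1.015×10⁻⁸ N⁻¹.
P = 0.0009348 / 1.015×10⁻⁸ = 92100 N = 92.1 kN.
σ_{titanium alloy} = P/A₂ = 92100/1350 = 68.22 MPa, compressive.

σ ≈ 68.2 MPa (compressive)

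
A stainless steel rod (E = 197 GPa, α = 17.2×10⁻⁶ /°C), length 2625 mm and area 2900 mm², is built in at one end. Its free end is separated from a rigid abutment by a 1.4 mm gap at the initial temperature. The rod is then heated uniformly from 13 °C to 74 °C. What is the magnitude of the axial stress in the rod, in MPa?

If the wall were absent the rod would grow by αΔT L = 17.2×10⁻⁶ × 61 × 2625 = 2.754 mm.
This exceeds the 1.4 mm gap, so the wall pushes back. The portion of expansion that must be recovered elastically is δ_free − gap = 2.754 − 1.4 = 1.354 mm.
So σ = E(δ_free − g)/L = 197×10³ × 1.354/2625 = 101.6 MPa.

σ ≈ 102 MPa (compressive)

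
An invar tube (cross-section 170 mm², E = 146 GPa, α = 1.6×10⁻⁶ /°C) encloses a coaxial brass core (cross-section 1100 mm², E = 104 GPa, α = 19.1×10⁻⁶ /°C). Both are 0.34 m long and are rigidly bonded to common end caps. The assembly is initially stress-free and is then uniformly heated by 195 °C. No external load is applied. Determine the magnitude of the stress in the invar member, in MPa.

σ ≈ 409 MPa (tensile)

The brass has the larger α, so on heating it would change length more than the invar if both were free. The rigid plates force a common final length, so the brass is put into compression and the invar into tension, with equal and opposite forces P (no external load).
Equating the net (thermal + elastic) strains gives |α₁ − α₂|·ΔT = P·[1/(A₁E₁) + 1/(A₂E₂)].
|α₁ − α₂|·ΔT = 17.5×10⁻⁶ × 195 = 0.003412.
1/(A₁E₁) + 1/(A₂E₂) = 1/(170×146×10³) + 1/(1100×104×10³) = 4.903×10⁻⁸ N⁻¹.
So P = 0.003412 / 4.903×10⁻⁸ = 69.6 kN.
σ_{invar} = P/A₁ = 69600/170 = 409.4 MPa, tensile.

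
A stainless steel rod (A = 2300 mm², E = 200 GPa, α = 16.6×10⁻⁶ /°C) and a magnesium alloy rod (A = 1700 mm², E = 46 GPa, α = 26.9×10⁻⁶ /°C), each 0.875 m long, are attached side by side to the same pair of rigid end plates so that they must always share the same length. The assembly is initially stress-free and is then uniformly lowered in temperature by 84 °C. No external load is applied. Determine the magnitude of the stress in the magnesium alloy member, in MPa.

σ ≈ 34 MPa (tensile)

The magnesium alloy has the larger α, so on cooling it would change length more than the stainless steel if both were free. The rigid plates force a common final length, so the magnesium alloy is put into tension and the stainless steel into compression, with equal and opposite forces P (no external load).
Compatibility of the two members (thermal + elastic change equal): (α₁ − α₂)ΔT = P·[1/(A₁E₁) + 1/(A₂E₂)].
|α₁ − α₂|·ΔT = 10.3×10⁻⁶ × 84 = 0.0008652.
1/(A₁E₁) + 1/(A₂E₂) = 1/(2300×200×10³) + 1/(1700×46×10³) = 1.496×10⁻⁸ N⁻¹.
P = 0.0008652 / 1.496×10⁻⁸ = 57830 N = 57.83 kN.
σ_{magnesium alloy} = P/A₂ = 57830/1700 = 34.02 MPa, tensile.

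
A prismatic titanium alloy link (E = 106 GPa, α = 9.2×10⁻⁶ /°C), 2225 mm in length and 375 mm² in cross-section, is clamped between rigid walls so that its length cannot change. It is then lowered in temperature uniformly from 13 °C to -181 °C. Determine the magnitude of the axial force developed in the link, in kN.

P ≈ 70.9 kN (tensile)

With zero net strain, σ = E·αΔT = 106 GPa × 9.2×10⁻⁶ × 194 = 189.2 MPa.
Then P = σA = 189.2 × 375 mm² = 70.95 kN, tensile.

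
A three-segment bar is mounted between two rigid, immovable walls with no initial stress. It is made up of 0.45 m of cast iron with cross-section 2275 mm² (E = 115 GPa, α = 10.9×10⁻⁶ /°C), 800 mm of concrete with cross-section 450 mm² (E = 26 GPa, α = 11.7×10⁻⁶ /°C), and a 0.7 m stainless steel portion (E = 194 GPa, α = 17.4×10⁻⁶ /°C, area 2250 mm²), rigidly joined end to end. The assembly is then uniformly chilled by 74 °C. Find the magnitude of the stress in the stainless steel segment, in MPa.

σ ≈ 12.1 MPa (tensile)

Free thermal contraction of the whole bar: Σ αᵢΔT Lᵢ = 10.9×10⁻⁶×74×450 + 11.7×10⁻⁶×74×800 + 17.4×10⁻⁶×74×700 = 1.957 mm.
The rigid supports impose zero overall length change; the single axial force P common to all segments must satisfy P Σ Lᵢ/(AᵢEᵢ) = δ_free.
The series flexibility is Σ Lᵢ/(AᵢEᵢ) = 450/(2275×115×10³) + 800/(450×26×10³) + 700/(2250×194×10³) = 7.17×10⁻⁵ mm/N.
Hence P = δ_free / Σ(L/AE) = 1.957/7.17×10⁻⁵ = 27.29 kN (tensile).
σ_{stainless steel} = P / A = 27290 / 2250 = 12.13 MPa.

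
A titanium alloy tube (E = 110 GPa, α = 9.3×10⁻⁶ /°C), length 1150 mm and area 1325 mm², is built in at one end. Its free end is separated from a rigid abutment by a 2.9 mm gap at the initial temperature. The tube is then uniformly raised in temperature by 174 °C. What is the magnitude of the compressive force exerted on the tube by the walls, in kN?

Free thermal elongation = αΔT L = 9.3×10⁻⁶ × 174 × 1150 = 1.861 mm.
This is smaller than the 2.9 mm clearance, so the tube expands freely without reaching the stop — the stress is zero.

P ≈ 0 kN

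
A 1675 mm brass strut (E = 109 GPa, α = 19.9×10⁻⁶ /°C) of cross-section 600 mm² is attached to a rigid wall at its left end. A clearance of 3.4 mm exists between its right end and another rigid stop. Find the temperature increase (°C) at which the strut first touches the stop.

Contact occurs when the free expansion equals the gap: αΔT L = 3.4 mm.
ΔT = 3.4 / (19.9×10⁻⁶ × 1675) = 102 °C.

ΔT ≈ 102 °C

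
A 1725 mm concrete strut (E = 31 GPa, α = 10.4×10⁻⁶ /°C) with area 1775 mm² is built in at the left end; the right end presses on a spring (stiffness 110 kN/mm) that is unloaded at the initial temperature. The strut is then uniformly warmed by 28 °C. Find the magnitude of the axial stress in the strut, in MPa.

The unrestrained thermal change is αΔT L = 10.4×10⁻⁶ × 28 × 1725 = 0.5023 mm.
With a force P in the spring, the elastic change of the strut is PL/(AE) and that of the spring is P/k; compatibility requires their sum to equal δ_free.
So P = δ_free / [L/(AE) + 1/k] = 0.5023 / [ 1725/(1775×31×10³) + 1/(110×10³) ].
P = 0.5023 / 4.044×10⁻⁵ = 12420 N.
σ = P/A = 12420/1775 = 6.998 MPa.

σ ≈ 7 MPa (compressive)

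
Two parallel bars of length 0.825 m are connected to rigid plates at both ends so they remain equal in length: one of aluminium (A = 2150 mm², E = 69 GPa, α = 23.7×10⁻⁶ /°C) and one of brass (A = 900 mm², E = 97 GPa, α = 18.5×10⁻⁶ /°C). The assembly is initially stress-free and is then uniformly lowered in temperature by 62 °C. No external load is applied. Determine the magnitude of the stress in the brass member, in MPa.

Both members must finish at the same length. With the larger α, the aluminium tends to over-contract; the plates restrain it, putting the aluminium in tension and the brass in compression. With no external load the two internal forces are equal and opposite, magnitude P.
Setting the final lengths equal and cancelling L: (α₁ − α₂)ΔT = P/(A₁E₁) + P/(A₂E₂).
|α₁ − α₂|·ΔT = 5.2×10⁻⁶ × 62 = 0.0003224.
1/(A₁E₁) + 1/(A₂E₂) = 1/(2150×69×10³) + 1/(900×97×10³) = 1.82×10⁻⁸ N⁻¹.
P = 0.0003224 / 1.82×10⁻⁸ = 17720 N = 17.72 kN.
σ_{brass} = P/A₂ = 17720/900 = 19.69 MPa, compressive.

σ ≈ 19.7 MPa (compressive)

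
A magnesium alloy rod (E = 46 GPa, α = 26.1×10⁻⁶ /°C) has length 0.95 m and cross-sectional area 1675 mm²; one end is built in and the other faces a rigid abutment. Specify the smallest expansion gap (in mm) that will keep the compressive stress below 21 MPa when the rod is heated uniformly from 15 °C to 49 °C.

With no wall the rod would lengthen by αΔT L = 26.1×10⁻⁶ × 34 × 950 = 0.843 mm.
A stress of 21 MPa corresponds to the wall pushing the rod back by σL/E = 21×950/(46×10³) = 0.4337 mm.
The gap must absorb the remainder: g_min = 0.843 − 0.4337 = 0.4093 mm.

g ≈ 0.409 mm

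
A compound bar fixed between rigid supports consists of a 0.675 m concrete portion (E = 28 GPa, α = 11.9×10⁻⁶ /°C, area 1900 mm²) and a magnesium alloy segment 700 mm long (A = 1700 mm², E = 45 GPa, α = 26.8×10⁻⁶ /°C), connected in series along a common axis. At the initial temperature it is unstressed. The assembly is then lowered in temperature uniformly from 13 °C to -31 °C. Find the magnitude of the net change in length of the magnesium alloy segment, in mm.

If the supports were absent, the total length change would be Σ αᵢΔT Lᵢ = 11.9×10⁻⁶×44×675 + 26.8×10⁻⁶×44×700 = 1.179 mm.
The walls prevent any net length change, so an axial force P (same in every segment) develops. Compatibility: P · Σ Lᵢ/(AᵢEᵢ) = δ_free.
Σ Lᵢ/(AᵢEᵢ) = 675/(1900×28×10³) + 700/(1700×45×10³) = 2.184×10⁻⁵ mm/N.
So P = 1.179 / 2.184×10⁻⁵ = 53.98 kN, tensile.
For the magnesium alloy segment, free thermal change = 26.8×10⁻⁶×44×700 = 0.8254 mm and elastic change from P = 53980×700/(1700×45×10³) = 0.494 mm; these oppose, so the net change is 0.331 mm (segment shortens).

|ΔL| ≈ 0.331 mm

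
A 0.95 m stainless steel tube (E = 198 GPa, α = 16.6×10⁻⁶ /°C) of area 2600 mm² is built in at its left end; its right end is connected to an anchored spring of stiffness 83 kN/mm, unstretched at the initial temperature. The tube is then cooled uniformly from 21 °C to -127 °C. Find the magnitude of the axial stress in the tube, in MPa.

Free thermal contraction: δ_free = αΔT L = 16.6×10⁻⁶ × 148 × 950 = 2.334 mm.
Let P be the tensile force in the spring. The tube extends elastically by PL/(AE) and the spring stretches by P/k; together these equal δ_free.
P [ L/(AE) + 1/k ] = δ_free → P [ 950/(2600×198×10³) + 1/(83×10³) ] = 2.334.
P = 2.334 / 1.389×10⁻⁵ = 168000 N.
σ = P/A = 168000/2600 = 64.61 MPa.

σ ≈ 64.6 MPa (tensile)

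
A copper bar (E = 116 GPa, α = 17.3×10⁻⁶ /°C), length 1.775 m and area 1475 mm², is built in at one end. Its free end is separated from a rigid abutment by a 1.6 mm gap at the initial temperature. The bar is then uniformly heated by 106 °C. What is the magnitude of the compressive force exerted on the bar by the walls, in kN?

P ≈ 160 kN

Unrestrained expansion: δ_free = αΔT L = 17.3×10⁻⁶ × 106 × 1775 = 3.255 mm.
The gap closes (δ_free > 1.6 mm) and the wall then resists a further 3.255 − 1.6 = 1.655 mm of expansion.
Compatibility: PL/(AE) = 1.655 mm, so σ = P/A = E × (1.655/1775) = 108.2 MPa.
P = σA = 108.2 × 1475 = 159.5 kN.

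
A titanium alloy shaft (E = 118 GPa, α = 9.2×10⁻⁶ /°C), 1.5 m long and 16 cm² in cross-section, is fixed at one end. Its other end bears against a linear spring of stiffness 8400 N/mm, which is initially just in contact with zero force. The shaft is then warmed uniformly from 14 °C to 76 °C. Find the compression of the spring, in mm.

δ ≈ 0.802 mm

If the spring were absent the shaft would lengthen by αΔT L = 9.2×10⁻⁶ × 62 × 1500 = 0.8556 mm.
Let P be the compressive force at the spring. The shaft shortens elastically by PL/(AE) and the spring compresses by P/k; together these equal δ_free.
So P = δ_free / [L/(AE) + 1/k] = 0.8556 / [ 1500/(1600×118×10³) + 1/(8400) ].
P = 0.8556 / 0.000127 = 6737 N.
Spring compression = P/k = 6737/(8400) = 0.8021 mm.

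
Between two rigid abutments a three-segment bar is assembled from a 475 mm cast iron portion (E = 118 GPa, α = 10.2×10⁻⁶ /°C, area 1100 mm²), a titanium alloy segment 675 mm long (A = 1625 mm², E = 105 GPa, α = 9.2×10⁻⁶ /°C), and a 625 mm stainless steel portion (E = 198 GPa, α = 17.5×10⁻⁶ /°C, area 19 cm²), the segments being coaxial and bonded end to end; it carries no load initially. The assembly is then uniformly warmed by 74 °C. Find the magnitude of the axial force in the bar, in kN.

With the walls removed the bar would change length by δ_free = Σ αᵢΔT Lᵢ = 10.2×10⁻⁶×74×475 + 9.2×10⁻⁶×74×675 + 17.5×10⁻⁶×74×625 = 1.627 mm.
Since the ends are fixed, an axial force P builds up, equal in every segment, with P · Σ Lᵢ/(AᵢEᵢ) = δ_free.
Σ Lᵢ/(AᵢEᵢ) = 475/(1100×118×10³) + 675/(1625×105×10³) + 625/(1900×198×10³) = 9.277×10⁻⁶ mm/N.
So P = 1.627 / 9.277×10⁻⁶ = 175.4 kN, compressive.

P ≈ 175 kN (compressive)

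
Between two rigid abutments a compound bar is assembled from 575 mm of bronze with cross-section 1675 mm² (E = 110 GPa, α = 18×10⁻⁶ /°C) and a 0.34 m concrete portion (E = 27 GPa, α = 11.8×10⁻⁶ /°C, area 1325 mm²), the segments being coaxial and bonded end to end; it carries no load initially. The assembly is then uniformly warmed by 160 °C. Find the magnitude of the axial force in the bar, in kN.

P ≈ 182 kN (compressive)

Free thermal expansion of the whole bar: Σ αᵢΔT Lᵢ = 18×10⁻⁶×160×575 + 11.8×10⁻⁶×160×340 = 2.298 mm.
The walls prevent any net length change, so an axial force P (same in every segment) develops. Compatibility: P · Σ Lᵢ/(AᵢEᵢ) = δ_free.
The series flexibility is Σ Lᵢ/(AᵢEᵢ) = 575/(1675×110×10³) + 340/(1325×27×10³) = 1.262×10⁻⁵ mm/N.
P = 2.298 / 1.262×10⁻⁵ = 182000 N = 182 kN, compressive.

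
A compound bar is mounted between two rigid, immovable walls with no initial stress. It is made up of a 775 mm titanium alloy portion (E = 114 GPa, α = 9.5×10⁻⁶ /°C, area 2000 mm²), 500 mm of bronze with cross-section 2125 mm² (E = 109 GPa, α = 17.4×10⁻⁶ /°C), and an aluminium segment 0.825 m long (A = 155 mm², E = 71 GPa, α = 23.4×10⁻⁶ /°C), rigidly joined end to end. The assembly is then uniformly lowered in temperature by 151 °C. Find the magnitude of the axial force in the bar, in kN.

P ≈ 66.3 kN (tensile)

If the supports were absent, the total length change would be Σ αᵢΔT Lᵢ = 9.5×10⁻⁶×151×775 + 17.4×10⁻⁶×151×500 + 23.4×10⁻⁶×151×825 = 5.34 mm.
The walls prevent any net length change, so an axial force P (same in every segment) develops. Compatibility: P · Σ Lᵢ/(AᵢEᵢ) = δ_free.
The series flexibility is Σ Lᵢ/(AᵢEᵢ) = 775/(2000×114×10³) + 500/(2125×109×10³) + 825/(155×71×10³) = 8.052×10⁻⁵ mm/N.
Hence P = δ_free / Σ(L/AE) = 5.34/8.052×10⁻⁵ = 66.32 kN (tensile).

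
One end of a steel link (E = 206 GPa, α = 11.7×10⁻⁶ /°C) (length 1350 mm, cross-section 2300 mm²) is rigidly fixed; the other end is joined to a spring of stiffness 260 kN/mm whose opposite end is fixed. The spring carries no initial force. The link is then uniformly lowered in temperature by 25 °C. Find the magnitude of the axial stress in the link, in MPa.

Free thermal contraction: δ_free = αΔT L = 11.7×10⁻⁶ × 25 × 1350 = 0.3949 mm.
With a force P in the spring, the elastic change of the link is PL/(AE) and that of the spring is P/k; compatibility requires their sum to equal δ_free.
So P = δ_free / [L/(AE) + 1/k] = 0.3949 / [ 1350/(2300×206×10³) + 1/(260×10³) ].
P = 0.3949 / 6.695×10⁻⁶ = 58980 N.
σ = P/A = 58980/2300 = 25.64 MPa.

σ ≈ 25.6 MPa (tensile)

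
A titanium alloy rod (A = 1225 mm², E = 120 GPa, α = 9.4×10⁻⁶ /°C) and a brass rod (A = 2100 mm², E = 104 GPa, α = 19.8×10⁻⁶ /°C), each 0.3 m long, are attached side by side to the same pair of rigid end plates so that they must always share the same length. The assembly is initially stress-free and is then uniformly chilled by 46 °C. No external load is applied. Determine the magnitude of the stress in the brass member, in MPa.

The brass has the larger α, so on cooling it would change length more than the titanium alloy if both were free. The rigid plates force a common final length, so the brass is put into tension and the titanium alloy into compression, with equal and opposite forces P (no external load).
Compatibility of the two members (thermal + elastic change equal): (α₁ − α₂)ΔT = P·[1/(A₁E₁) + 1/(A₂E₂)].
|α₁ − α₂|·ΔT = 10.4×10⁻⁶ × 46 = 0.0004784.
1/(A₁E₁) + 1/(A₂E₂) = 1/(1225×120×10³) + 1/(2100×104×10³) = 1.138×10⁻⁸ N⁻¹.
So P = 0.0004784 / 1.138×10⁻⁸ = 42.03 kN.
σ_{brass} = P/A₂ = 42030/2100 = 20.02 MPa, tensile.

σ ≈ 20 MPa (tensile)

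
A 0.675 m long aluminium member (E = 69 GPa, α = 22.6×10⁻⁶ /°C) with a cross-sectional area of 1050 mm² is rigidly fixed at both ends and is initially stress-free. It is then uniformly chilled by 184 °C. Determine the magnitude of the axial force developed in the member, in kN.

P ≈ 301 kN (tensile)

The ends cannot move, so σ = EαΔT = 69×10³ × 22.6×10⁻⁶ × 184 = 286.9 MPa.
Then P = σA = 286.9 × 1050 mm² = 301.3 kN, tensile.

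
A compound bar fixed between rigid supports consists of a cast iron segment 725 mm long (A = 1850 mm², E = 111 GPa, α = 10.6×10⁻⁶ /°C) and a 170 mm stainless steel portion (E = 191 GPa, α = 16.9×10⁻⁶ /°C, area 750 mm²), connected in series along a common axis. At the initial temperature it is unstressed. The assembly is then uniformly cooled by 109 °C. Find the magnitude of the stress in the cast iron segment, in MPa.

σ ≈ 132 MPa (tensile)

Free thermal contraction of the whole bar: Σ αᵢΔT Lᵢ = 10.6×10⁻⁶×109×725 + 16.9×10⁻⁶×109×170 = 1.151 mm.
The rigid supports impose zero overall length change; the single axial force P common to all segments must satisfy P Σ Lᵢ/(AᵢEᵢ) = δ_free.
Σ Lᵢ/(AᵢEᵢ) = 725/(1850×111×10³) + 170/(750×191×10³) = 4.717×10⁻⁶ mm/N.
Hence P = δ_free / Σ(L/AE) = 1.151/4.717×10⁻⁶ = 244 kN (tensile).
σ_{cast iron} = P / A = 244000 / 1850 = 131.9 MPa.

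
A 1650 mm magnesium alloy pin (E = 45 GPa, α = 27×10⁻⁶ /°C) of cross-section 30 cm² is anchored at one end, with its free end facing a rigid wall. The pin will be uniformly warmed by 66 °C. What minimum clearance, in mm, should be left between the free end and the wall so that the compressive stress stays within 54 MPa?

Free expansion if unrestrained: δ_free = αΔT L = 27×10⁻⁶ × 66 × 1650 = 2.94 mm.
A stress of 54 MPa corresponds to the wall pushing the pin back by σL/E = 54×1650/(45×10³) = 1.98 mm.
The gap must absorb the remainder: g_min = 2.94 − 1.98 = 0.9603 mm.

g ≈ 0.96 mm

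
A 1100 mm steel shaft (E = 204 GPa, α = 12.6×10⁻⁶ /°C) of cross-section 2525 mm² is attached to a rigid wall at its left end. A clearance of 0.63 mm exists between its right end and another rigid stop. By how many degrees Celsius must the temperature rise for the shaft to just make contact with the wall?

ΔT ≈ 45.5 °C

The gap closes when αΔT L = 0.63 mm, since the shaft is still unstressed at that instant.
So ΔT = g/(αL) = 0.63/(12.6×10⁻⁶ × 1100) = 45.45 °C.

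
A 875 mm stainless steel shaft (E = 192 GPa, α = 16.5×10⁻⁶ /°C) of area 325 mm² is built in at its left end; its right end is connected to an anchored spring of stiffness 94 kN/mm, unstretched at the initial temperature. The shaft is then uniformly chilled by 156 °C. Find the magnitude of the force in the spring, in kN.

P ≈ 91.3 kN

Free thermal contraction: δ_free = αΔT L = 16.5×10⁻⁶ × 156 × 875 = 2.252 mm.
Let P be the tensile force in the spring. The shaft extends elastically by PL/(AE) and the spring stretches by P/k; together these equal δ_free.
So P = δ_free / [L/(AE) + 1/k] = 2.252 / [ 875/(325×192×10³) + 1/(94×10³) ].
P = 2.252 / 2.466×10⁻⁵ = 91330 N.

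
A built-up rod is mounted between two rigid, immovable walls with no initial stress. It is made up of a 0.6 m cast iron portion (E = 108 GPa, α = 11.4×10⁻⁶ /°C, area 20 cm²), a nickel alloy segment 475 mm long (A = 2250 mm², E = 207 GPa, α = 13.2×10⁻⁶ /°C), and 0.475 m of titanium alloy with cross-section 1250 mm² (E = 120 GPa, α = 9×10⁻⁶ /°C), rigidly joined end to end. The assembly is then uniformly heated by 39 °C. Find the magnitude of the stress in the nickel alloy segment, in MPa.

σ ≈ 43.3 MPa (compressive)

If the supports were absent, the total length change would be Σ αᵢΔT Lᵢ = 11.4×10⁻⁶×39×600 + 13.2×10⁻⁶×39×475 + 9×10⁻⁶×39×475 = 0.678 mm.
Since the ends are fixed, an axial force P builds up, equal in every segment, with P · Σ Lᵢ/(AᵢEᵢ) = δ_free.
Σ Lᵢ/(AᵢEᵢ) = 600/(2000×108×10³) + 475/(2250×207×10³) + 475/(1250×120×10³) = 6.964×10⁻⁶ mm/N.
Hence P = δ_free / Σ(L/AE) = 0.678/6.964×10⁻⁶ = 97.36 kN (compressive).
σ_{nickel alloy} = P / A = 97360 / 2250 = 43.27 MPa.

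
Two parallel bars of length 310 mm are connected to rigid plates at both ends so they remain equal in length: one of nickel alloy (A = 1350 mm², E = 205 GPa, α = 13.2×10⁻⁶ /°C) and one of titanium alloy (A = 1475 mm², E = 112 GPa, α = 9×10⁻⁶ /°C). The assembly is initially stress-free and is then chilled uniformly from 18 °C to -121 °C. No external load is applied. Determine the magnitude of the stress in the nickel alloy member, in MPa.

σ ≈ 44.7 MPa (tensile)

Both members must finish at the same length. With the larger α, the nickel alloy tends to over-contract; the plates restrain it, putting the nickel alloy in tension and the titanium alloy in compression. With no external load the two internal forces are equal and opposite, magnitude P.
Setting the final lengths equal and cancelling L: (α₁ − α₂)ΔT = P/(A₁E₁) + P/(A₂E₂).
|α₁ − α₂|·ΔT = 4.2×10⁻⁶ × 139 = 0.0005838.
1/(A₁E₁) + 1/(A₂E₂) = 1/(1350×205×10³) + 1/(1475×112×10³) = 9.667×10⁻⁹ N⁻¹.
So P = 0.0005838 / 9.667×10⁻⁹ = 60.39 kN.
σ_{nickel alloy} = P/A₁ = 60390/1350 = 44.74 MPa, tensile.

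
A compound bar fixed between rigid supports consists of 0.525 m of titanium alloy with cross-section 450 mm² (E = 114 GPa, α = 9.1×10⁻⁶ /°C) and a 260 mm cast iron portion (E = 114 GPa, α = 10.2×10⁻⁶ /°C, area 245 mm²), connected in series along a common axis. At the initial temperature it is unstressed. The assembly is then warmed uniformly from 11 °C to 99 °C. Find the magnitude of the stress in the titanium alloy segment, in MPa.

If the supports were absent, the total length change would be Σ αᵢΔT Lᵢ = 9.1×10⁻⁶×88×525 + 10.2×10⁻⁶×88×260 = 0.6538 mm.
The walls prevent any net length change, so an axial force P (same in every segment) develops. Compatibility: P · Σ Lᵢ/(AᵢEᵢ) = δ_free.
Σ Lᵢ/(AᵢEᵢ) = 525/(450×114×10³) + 260/(245×114×10³) = 1.954×10⁻⁵ mm/N.
So P = 0.6538 / 1.954×10⁻⁵ = 33.45 kN, compressive.
σ_{titanium alloy} = P / A = 33450 / 450 = 74.34 MPa.

σ ≈ 74.3 MPa (compressive)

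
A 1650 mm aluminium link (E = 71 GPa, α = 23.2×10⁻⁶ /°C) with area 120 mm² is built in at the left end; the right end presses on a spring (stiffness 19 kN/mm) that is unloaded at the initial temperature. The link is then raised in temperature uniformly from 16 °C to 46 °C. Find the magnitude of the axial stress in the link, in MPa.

Free thermal expansion: δ_free = αΔT L = 23.2×10⁻⁶ × 30 × 1650 = 1.148 mm.
With a force P in the spring, the elastic change of the link is PL/(AE) and that of the spring is P/k; compatibility requires their sum to equal δ_free.
P [ L/(AE) + 1/k ] = δ_free → P [ 1650/(120×71×10³) + 1/(19×10³) ] = 1.148.
P = 1.148 / 0.0002463 = 4663 N.
σ = P/A = 4663/120 = 38.86 MPa.

σ ≈ 38.9 MPa (compressive)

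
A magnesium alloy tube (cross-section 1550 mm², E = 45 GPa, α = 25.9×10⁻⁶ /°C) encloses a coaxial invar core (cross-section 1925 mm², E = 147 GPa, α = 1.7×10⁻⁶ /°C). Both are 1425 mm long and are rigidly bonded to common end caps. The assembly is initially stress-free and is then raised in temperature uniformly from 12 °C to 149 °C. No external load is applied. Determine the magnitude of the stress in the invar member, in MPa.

σ ≈ 96.4 MPa (tensile)

Equilibrium of a rigid end plate with no external load gives equal and opposite internal forces ±P in the two members. Since α_{magnesium alloy} > α_{invar}, heating drives the magnesium alloy into compression and the invar into tension.
Compatibility of the two members (thermal + elastic change equal): (α₁ − α₂)ΔT = P·[1/(A₁E₁) + 1/(A₂E₂)].
|α₁ − α₂|·ΔT = 24.2×10⁻⁶ × 137 = 0.003315.
1/(A₁E₁) + 1/(A₂E₂) = 1/(1550×45×10³) + 1/(1925×147×10³) = 1.787×10⁻⁸ N⁻¹.
So P = 0.003315 / 1.787×10⁻⁸ = 185.5 kN.
σ_{invar} = P/A₂ = 185500/1925 = 96.37 MPa, tensile.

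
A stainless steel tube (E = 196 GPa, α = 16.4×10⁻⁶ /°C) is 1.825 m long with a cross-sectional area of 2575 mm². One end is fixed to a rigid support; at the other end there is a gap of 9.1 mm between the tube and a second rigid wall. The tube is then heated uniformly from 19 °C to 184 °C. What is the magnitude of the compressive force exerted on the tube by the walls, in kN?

P ≈ 0 kN

Free thermal elongation = αΔT L = 16.4×10⁻⁶ × 165 × 1825 = 4.938 mm.
Since δ_free = 4.94 mm is less than the 9.1 mm gap, the tube never touches the wall. No axial force develops.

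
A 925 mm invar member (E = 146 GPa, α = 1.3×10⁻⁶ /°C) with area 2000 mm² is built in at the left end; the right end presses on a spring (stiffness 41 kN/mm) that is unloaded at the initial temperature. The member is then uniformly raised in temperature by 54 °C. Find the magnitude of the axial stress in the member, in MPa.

The unrestrained thermal change is αΔT L = 1.3×10⁻⁶ × 54 × 925 = 0.06493 mm.
Let P be the compressive force at the spring. The member shortens elastically by PL/(AE) and the spring compresses by P/k; together these equal δ_free.
So P = δ_free / [L/(AE) + 1/k] = 0.06493 / [ 925/(2000×146×10³) + 1/(41×10³) ].
P = 0.06493 / 2.756×10⁻⁵ = 2356 N.
σ = P/A = 2356/2000 = 1.178 MPa.

σ ≈ 1.18 MPa (compressive)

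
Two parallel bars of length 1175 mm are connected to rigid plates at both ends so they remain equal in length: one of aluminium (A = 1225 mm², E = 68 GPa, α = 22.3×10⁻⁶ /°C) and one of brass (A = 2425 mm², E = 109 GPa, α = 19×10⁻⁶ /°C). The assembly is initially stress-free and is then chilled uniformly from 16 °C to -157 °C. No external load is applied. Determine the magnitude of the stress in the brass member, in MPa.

Equilibrium of a rigid end plate with no external load gives equal and opposite internal forces ±P in the two members. Since α_{aluminium} > α_{brass}, cooling drives the aluminium into tension and the brass into compression.
Compatibility of the two members (thermal + elastic change equal): (α₁ − α₂)ΔT = P·[1/(A₁E₁) + 1/(A₂E₂)].
|α₁ − α₂|·ΔT = 3.3×10⁻⁶ × 173 = 0.0005709.
1/(A₁E₁) + 1/(A₂E₂) = 1/(1225×68×10³) + 1/(2425×109×10³) = 1.579×10⁻⁸ N⁻¹.
So P = 0.0005709 / 1.579×10⁻⁸ = 36.16 kN.
σ_{brass} = P/A₂ = 36160/2425 = 14.91 MPa, compressive.

σ ≈ 14.9 MPa (compressive)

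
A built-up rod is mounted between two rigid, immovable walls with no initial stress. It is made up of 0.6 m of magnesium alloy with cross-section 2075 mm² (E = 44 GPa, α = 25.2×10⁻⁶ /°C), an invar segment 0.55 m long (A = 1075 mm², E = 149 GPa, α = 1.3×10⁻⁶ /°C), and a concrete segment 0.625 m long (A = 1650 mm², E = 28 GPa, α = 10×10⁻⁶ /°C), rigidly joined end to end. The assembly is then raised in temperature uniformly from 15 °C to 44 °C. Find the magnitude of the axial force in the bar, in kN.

If the supports were absent, the total length change would be Σ αᵢΔT Lᵢ = 25.2×10⁻⁶×29×600 + 1.3×10⁻⁶×29×550 + 10×10⁻⁶×29×625 = 0.6405 mm.
Since the ends are fixed, an axial force P builds up, equal in every segment, with P · Σ Lᵢ/(AᵢEᵢ) = δ_free.
Σ Lᵢ/(AᵢEᵢ) = 600/(2075×44×10³) + 550/(1075×149×10³) + 625/(1650×28×10³) = 2.353×10⁻⁵ mm/N.
Hence P = δ_free / Σ(L/AE) = 0.6405/2.353×10⁻⁵ = 27.21 kN (compressive).

P ≈ 27.2 kN (compressive)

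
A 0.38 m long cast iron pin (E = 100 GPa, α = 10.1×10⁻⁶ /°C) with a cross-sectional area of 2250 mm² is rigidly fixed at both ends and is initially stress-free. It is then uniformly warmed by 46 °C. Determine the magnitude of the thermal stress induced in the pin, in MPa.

Because both ends are immovable the net strain is zero, and the suppressed thermal strain is αΔT = 10.1×10⁻⁶ × 46 = 464.6×10⁻⁶.
Hence σ = E·αΔT = 100×10³ × 464.6×10⁻⁶ = 46.46 MPa, compressive.

σ ≈ 46.5 MPa (compressive)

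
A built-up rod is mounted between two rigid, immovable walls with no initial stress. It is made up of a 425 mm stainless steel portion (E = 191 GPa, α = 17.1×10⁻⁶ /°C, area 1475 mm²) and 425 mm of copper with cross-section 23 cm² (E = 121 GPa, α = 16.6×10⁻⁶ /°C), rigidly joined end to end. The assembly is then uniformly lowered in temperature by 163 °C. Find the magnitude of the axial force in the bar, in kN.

With the walls removed the bar would change length by δ_free = Σ αᵢΔT Lᵢ = 17.1×10⁻⁶×163×425 + 16.6×10⁻⁶×163×425 = 2.335 mm.
The walls prevent any net length change, so an axial force P (same in every segment) develops. Compatibility: P · Σ Lᵢ/(AᵢEᵢ) = δ_free.
Σ Lᵢ/(AᵢEᵢ) = 425/(1475×191×10³) + 425/(2300×121×10³) = 3.036×10⁻⁶ mm/N.
P = 2.335 / 3.036×10⁻⁶ = 769000 N = 769 kN, tensile.

P ≈ 769 kN (tensile)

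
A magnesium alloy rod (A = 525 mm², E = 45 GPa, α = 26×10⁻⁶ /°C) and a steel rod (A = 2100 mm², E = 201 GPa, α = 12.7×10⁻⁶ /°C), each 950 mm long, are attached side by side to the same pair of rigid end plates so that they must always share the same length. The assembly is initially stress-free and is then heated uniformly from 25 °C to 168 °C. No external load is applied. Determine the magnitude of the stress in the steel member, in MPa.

Equilibrium of a rigid end plate with no external load gives equal and opposite internal forces ±P in the two members. Since α_{magnesium alloy} > α_{steel}, heating drives the magnesium alloy into compression and the steel into tension.
Setting the final lengths equal and cancelling L: (α₁ − α₂)ΔT = P/(A₁E₁) + P/(A₂E₂).
|α₁ − α₂|·ΔT = 13.3×10⁻⁶ × 143 = 0.001902.
1/(A₁E₁) + 1/(A₂E₂) = 1/(525×45×10³) + 1/(2100×201×10³) = 4.47×10⁻⁸ N⁻¹.
So P = 0.001902 / 4.47×10⁻⁸ = 42.55 kN.
σ_{steel} = P/A₂ = 42550/2100 = 20.26 MPa, tensile.

σ ≈ 20.3 MPa (tensile)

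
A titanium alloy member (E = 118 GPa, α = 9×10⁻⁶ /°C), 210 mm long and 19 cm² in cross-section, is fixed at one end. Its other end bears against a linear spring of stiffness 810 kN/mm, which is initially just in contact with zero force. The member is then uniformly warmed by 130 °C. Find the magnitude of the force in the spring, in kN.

Free thermal expansion: δ_free = αΔT L = 9×10⁻⁶ × 130 × 210 = 0.2457 mm.
Let P be the compressive force at the spring. The member shortens elastically by PL/(AE) and the spring compresses by P/k; together these equal δ_free.
P [ L/(AE) + 1/k ] = δ_free → P [ 210/(1900×118×10³) + 1/(810×10³) ] = 0.2457.
P = 0.2457 / 2.171×10⁻⁶ = 113200 N.

P ≈ 113 kN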